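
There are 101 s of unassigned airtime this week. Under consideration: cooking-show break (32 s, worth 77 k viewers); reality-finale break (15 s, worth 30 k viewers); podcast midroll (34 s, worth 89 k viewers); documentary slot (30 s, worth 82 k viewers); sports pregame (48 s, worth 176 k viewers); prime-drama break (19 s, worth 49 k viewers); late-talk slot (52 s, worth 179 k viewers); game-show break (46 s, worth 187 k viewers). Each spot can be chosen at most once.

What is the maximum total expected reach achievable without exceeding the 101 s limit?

366

By expected reach per s: game-show break 4.07, sports pregame 3.67, late-talk slot 3.44 lead.
Taking the top-ratio spots first gives sports pregame + game-show break for 363 (94 s).
Replace sports pregame with late-talk slot: the trade gains 3 net, giving 366 at 98 s.
The closest alternative, sports pregame + game-show break, reaches only 363.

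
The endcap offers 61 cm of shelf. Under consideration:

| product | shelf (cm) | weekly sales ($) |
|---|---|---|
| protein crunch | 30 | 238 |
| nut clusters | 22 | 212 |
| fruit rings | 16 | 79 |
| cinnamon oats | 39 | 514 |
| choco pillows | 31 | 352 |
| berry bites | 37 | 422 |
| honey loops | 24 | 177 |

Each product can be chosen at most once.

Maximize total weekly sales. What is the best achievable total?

726

Ranking by ratio (weekly sales/cm): cinnamon oats 13.18, berry bites 11.41, choco pillows 11.35.
The ratio ordering already packs tightly: nut clusters + cinnamon oats, 61 cm, 726.
Next best is nut clusters + berry bites at 634 (59 cm) — short by 92.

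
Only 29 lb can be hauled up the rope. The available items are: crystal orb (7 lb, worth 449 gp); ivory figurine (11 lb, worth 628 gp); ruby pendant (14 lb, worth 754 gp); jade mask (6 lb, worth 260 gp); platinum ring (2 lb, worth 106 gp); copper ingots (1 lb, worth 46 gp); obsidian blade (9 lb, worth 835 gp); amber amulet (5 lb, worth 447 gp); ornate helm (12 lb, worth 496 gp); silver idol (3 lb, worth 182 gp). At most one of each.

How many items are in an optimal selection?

5

Best achievable value is 2138.
ivory figurine + copper ingots + obsidian blade + amber amulet + silver idol hits 2138 at 29 lb.
All optima have 5 items.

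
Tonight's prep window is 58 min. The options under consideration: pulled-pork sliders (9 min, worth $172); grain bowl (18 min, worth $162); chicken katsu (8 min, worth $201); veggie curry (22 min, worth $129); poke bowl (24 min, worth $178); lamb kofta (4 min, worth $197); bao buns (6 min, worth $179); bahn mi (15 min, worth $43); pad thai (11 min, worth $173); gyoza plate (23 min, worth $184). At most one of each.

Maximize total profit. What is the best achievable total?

Density check — lamb kofta 49.25, bao buns 29.83, chicken katsu 25.12 are the best per min.
Best packing: pulled-pork sliders + grain bowl + chicken katsu + lamb kofta + bao buns + pad thai — 56 min, 1084 total.
Next best is pulled-pork sliders + chicken katsu + lamb kofta + bao buns + bahn mi + pad thai at 965 (53 min) — short by 119.

1084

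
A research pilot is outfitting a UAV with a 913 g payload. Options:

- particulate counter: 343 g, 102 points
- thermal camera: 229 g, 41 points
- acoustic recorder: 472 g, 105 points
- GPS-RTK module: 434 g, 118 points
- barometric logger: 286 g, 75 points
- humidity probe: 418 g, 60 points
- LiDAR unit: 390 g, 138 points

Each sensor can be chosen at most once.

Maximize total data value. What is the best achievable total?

Taking the top-ratio sensors first gives particulate counter + LiDAR unit for 240 (733 g).
Dropping particulate counter frees 343 g; slotting in GPS-RTK module (434 g) lifts the total to 256 at 824 g.

256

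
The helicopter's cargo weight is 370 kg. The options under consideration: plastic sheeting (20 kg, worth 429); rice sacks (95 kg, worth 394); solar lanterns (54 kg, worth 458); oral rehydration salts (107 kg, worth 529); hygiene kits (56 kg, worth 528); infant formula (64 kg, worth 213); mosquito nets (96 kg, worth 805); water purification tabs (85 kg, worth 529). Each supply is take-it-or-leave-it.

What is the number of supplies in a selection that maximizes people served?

5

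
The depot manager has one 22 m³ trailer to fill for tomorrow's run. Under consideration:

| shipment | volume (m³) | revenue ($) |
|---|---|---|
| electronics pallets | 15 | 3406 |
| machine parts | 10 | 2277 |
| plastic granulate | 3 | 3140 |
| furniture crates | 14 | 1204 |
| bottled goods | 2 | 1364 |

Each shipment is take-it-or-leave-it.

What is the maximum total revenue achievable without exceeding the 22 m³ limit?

By revenue per m³: plastic granulate 1046.67, bottled goods 682.00, machine parts 227.70, electronics pallets 227.07 lead.
A density-first pass picks machine parts + plastic granulate + bottled goods — 6781 at 15 m³.
Dropping machine parts frees 10 m³; slotting in electronics pallets (15 m³) lifts the total to 7910 at 20 m³.
Next best is machine parts + plastic granulate + bottled goods at 6781 (15 m³) — short by 1129.

7910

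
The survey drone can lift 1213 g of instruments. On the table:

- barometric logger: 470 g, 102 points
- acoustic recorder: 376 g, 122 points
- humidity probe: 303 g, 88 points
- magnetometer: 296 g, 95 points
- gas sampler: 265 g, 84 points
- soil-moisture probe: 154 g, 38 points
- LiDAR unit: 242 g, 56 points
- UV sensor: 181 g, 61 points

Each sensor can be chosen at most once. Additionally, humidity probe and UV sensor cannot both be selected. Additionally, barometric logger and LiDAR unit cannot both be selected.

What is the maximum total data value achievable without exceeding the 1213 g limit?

Best packing: acoustic recorder + magnetometer + gas sampler + UV sensor — 1118 g, 362 total.

362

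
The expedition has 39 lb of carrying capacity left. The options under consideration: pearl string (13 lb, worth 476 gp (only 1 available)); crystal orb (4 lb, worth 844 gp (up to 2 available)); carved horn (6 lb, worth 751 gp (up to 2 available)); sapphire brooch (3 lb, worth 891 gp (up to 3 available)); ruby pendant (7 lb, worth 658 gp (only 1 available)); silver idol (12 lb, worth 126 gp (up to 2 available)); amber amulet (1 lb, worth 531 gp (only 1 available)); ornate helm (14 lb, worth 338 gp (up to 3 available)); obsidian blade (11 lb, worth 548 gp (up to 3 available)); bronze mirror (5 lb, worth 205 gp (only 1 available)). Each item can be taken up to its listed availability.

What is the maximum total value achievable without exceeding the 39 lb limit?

7052

Density check — amber amulet 531.00, sapphire brooch 297.00, crystal orb 211.00 are the best per lb.
Best packing: 2×crystal orb + 2×carved horn + 3×sapphire brooch + ruby pendant + amber amulet — 37 lb, 7052 total.
That's the maximum — no swap from here does better than 7052.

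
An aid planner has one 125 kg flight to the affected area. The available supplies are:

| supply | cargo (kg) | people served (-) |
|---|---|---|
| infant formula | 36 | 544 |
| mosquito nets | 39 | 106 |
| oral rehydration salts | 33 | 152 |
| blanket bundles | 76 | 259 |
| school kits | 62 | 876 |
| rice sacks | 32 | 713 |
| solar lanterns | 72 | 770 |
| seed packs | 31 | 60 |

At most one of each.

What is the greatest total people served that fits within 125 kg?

Density check — rice sacks 22.28, infant formula 15.11, school kits 14.13 are the best per kg.
Greedy by ratio would take infant formula + oral rehydration salts + rice sacks: 101 kg used, total 1409.
Replace infant formula and oral rehydration salts with school kits + seed packs: the trade gains 240 net, giving 1649 at 125 kg.

1649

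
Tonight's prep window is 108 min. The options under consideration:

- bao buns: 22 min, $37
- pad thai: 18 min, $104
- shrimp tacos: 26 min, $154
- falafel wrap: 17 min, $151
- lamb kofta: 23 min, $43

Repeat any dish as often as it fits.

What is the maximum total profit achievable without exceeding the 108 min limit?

906

6×falafel wrap uses 102 of the 108 min and totals 906.
Every other selection either busts 108 min or fails to beat 906.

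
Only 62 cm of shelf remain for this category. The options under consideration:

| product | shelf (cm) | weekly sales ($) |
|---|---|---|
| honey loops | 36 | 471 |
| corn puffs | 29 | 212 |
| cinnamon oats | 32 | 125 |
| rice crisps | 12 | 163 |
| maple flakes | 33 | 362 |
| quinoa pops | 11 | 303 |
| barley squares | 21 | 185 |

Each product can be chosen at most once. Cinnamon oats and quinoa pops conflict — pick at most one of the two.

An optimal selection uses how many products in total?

Optimal total is 937.
For example honey loops + rice crisps + quinoa pops achieves it, using 59 cm.
All optima have 3 products.

3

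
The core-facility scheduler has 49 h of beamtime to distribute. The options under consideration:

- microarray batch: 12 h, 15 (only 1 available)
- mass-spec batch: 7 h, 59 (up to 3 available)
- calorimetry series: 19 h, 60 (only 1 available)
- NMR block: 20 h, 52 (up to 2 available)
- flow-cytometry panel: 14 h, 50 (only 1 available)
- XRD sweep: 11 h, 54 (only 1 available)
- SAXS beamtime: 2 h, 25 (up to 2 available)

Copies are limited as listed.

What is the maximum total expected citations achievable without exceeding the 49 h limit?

Density check — SAXS beamtime 12.50, mass-spec batch 8.43, XRD sweep 4.91 are the best per h.
Taking the top-ratio experiments first gives microarray batch + 3×mass-spec batch + XRD sweep + 2×SAXS beamtime for 296 (48 h).
Replace microarray batch and SAXS beamtime with flow-cytometry panel: the trade gains 10 net, giving 306 at 48 h.

306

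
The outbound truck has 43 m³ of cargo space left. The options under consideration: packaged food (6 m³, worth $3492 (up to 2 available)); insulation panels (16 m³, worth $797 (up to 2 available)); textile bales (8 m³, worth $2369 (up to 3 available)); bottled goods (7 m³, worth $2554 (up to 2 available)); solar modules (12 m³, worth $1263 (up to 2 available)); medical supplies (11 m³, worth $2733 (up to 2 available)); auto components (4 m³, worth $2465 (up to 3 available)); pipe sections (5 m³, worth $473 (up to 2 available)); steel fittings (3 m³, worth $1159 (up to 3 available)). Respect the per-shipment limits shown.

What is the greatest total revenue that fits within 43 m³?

20646

The ratio heuristic lands on 2×packaged food + bottled goods + 3×auto components + 3×steel fittings (20410) but leaves 3 m³ idle.
Dropping 2×steel fittings frees 6 m³; slotting in bottled goods (7 m³) lifts the total to 20646 at 41 m³.
That's the maximum — no swap from here does better than 20646.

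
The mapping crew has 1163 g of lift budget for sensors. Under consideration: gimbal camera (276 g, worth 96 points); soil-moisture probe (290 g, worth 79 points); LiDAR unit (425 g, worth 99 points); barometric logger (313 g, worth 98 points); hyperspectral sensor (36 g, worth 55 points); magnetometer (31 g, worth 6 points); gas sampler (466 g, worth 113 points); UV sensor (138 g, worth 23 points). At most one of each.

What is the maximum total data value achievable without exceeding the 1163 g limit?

368

The ratio heuristic lands on gimbal camera + soil-moisture probe + barometric logger + hyperspectral sensor + magnetometer + UV sensor (357) but leaves 79 g idle.
The 428 g tied up in soil-moisture probe and UV sensor is better spent on gas sampler — total rises to 368 (1122 g).
The closest alternative, gimbal camera + barometric logger + hyperspectral sensor + gas sampler, reaches only 362.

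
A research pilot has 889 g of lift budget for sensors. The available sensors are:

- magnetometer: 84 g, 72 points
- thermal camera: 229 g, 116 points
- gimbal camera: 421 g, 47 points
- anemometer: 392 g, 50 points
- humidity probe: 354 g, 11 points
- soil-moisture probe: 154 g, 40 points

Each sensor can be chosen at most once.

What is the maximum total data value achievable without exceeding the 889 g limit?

278

Best packing: magnetometer + thermal camera + anemometer + soil-moisture probe — 859 g, 278 total.
The closest alternative, magnetometer + thermal camera + gimbal camera + soil-moisture probe, reaches only 275.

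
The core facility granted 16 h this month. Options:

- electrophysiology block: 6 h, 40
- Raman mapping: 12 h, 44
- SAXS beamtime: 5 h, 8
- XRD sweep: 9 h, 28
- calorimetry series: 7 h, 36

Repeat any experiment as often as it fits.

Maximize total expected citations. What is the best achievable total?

Best packing: 2×electrophysiology block — 12 h, 80 total.
No other feasible combination exceeds 80.

80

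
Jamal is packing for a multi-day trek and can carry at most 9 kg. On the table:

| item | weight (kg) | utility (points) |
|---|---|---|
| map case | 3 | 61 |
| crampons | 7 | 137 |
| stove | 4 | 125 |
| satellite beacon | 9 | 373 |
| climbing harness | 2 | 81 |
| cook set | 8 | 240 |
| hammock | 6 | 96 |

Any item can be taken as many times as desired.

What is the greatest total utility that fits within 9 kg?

By utility per kg: satellite beacon 41.44, climbing harness 40.50, stove 31.25, cook set 30.00 lead.
Satellite beacon uses 9 of the 9 kg and totals 373.
That's the maximum — no swap from here does better than 373.

373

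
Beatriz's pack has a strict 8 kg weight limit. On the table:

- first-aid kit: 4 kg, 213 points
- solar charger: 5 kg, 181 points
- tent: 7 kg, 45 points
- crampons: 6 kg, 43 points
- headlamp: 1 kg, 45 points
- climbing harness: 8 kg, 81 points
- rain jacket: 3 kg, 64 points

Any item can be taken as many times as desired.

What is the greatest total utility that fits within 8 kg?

426

Density check — first-aid kit 53.25, headlamp 45.00, solar charger 36.20 are the best per kg.
Best packing: 2×first-aid kit — 8 kg, 426 total.
No other feasible combination exceeds 426.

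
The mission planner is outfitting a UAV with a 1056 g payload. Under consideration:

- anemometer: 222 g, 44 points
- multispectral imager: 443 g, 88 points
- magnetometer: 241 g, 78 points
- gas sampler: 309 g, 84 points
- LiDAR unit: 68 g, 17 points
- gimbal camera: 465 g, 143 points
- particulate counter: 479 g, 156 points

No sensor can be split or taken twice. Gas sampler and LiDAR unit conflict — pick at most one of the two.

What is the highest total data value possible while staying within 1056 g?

By data value per g: particulate counter 0.33, magnetometer 0.32, gimbal camera 0.31 lead.
Taking magnetometer + gas sampler + particulate counter: 1029 g used, 318 in data value.
Nothing else feasible within 1056 g beats 318.

318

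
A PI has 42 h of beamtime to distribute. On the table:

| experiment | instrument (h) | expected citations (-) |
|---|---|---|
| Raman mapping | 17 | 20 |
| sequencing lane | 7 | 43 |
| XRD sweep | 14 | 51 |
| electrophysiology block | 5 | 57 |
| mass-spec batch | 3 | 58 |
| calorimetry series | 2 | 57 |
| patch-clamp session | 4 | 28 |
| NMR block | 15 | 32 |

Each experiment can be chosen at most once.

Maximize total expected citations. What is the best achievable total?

294

Sequencing lane + XRD sweep + electrophysiology block + mass-spec batch + calorimetry series + patch-clamp session uses 35 of the 42 h and totals 294.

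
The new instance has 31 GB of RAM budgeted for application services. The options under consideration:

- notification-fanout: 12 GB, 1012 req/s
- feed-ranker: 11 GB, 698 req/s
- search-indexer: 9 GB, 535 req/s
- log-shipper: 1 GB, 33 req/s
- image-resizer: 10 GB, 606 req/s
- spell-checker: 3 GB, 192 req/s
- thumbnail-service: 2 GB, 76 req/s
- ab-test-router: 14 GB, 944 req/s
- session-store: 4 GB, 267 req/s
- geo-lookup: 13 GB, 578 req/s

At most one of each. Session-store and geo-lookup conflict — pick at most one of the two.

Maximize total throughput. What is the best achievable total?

2256

Density check — notification-fanout 84.33, ab-test-router 67.43, session-store 66.75 are the best per GB.
Taking notification-fanout + log-shipper + ab-test-router + session-store: 31 GB used, 2256 in throughput.
Runner-up notification-fanout + spell-checker + thumbnail-service + ab-test-router tops out at 2224.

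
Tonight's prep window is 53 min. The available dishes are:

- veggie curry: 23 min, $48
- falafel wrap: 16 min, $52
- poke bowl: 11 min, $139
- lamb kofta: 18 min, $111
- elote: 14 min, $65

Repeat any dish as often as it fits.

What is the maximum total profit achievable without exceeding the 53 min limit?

By profit per min: poke bowl 12.64, lamb kofta 6.17, elote 4.64, falafel wrap 3.25 lead.
Taking 4×poke bowl: 44 min used, 556 in profit.
That's the maximum — no swap from here does better than 556.

556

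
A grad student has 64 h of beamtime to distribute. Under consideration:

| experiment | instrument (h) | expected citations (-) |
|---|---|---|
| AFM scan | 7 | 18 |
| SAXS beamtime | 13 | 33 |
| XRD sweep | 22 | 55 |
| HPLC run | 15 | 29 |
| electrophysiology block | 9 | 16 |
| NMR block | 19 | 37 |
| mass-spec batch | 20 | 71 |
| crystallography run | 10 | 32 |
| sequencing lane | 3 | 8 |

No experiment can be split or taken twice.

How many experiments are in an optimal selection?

The maximum expected citations within 64 h is 184.
One optimal bundle: AFM scan + XRD sweep + mass-spec batch + crystallography run + sequencing lane (62 h).
All optima have 5 experiments.

5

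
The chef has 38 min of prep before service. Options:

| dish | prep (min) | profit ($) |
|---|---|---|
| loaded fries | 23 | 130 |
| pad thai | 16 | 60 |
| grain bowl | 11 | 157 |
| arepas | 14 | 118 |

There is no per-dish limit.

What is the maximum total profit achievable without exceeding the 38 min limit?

Best packing: 3×grain bowl — 33 min, 471 total.

471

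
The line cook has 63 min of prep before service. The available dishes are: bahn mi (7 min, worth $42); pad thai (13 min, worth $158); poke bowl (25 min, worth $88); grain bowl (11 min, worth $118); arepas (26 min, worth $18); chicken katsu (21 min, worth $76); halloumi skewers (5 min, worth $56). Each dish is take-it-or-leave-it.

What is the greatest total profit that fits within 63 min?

The ratio heuristic lands on bahn mi + pad thai + grain bowl + chicken katsu + halloumi skewers (450) but leaves 6 min idle.
Replace chicken katsu with poke bowl: the trade gains 12 net, giving 462 at 61 min.
No other feasible combination exceeds 462.

462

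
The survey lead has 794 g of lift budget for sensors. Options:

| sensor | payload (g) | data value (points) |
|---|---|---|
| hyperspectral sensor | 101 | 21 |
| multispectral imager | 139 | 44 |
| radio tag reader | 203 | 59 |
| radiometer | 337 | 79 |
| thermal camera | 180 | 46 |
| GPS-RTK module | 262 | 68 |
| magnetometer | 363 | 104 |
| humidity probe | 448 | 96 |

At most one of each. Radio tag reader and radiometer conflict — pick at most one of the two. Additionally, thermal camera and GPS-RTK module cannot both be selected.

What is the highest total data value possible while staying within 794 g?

216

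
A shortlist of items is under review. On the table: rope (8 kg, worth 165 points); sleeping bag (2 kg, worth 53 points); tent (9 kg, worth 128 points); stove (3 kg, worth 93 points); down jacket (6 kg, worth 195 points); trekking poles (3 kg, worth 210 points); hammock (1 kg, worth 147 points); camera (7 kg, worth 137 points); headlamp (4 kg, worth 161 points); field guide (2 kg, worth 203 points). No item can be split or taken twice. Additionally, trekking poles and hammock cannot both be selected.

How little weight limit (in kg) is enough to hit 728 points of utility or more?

15

Minimise kg subject to total utility ≥ 728.
down jacket + trekking poles + headlamp + field guide reaches 769 using 15 kg.
No combination under 15 kg hits 728.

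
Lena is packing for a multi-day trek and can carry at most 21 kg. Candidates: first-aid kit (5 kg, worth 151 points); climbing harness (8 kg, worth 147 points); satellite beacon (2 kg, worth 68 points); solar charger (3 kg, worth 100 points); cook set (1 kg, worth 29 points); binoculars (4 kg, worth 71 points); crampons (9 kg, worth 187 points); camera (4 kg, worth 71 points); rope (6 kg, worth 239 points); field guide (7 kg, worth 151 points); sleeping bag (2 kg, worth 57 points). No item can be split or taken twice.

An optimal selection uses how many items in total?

The maximum utility within 21 kg is 658.
first-aid kit + satellite beacon + solar charger + cook set + binoculars + rope hits 658 at 21 kg.
Any selection reaching 658 contains exactly 6 items.

6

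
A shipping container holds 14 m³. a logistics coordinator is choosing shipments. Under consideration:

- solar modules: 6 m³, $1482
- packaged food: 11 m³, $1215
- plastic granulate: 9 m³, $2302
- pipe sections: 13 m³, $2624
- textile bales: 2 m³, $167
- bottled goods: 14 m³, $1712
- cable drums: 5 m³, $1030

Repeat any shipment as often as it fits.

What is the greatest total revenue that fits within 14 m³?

The ratio ordering already packs tightly: plastic granulate + cable drums, 14 m³, 3332.
Nothing else within 14 m³ beats 3332.

3332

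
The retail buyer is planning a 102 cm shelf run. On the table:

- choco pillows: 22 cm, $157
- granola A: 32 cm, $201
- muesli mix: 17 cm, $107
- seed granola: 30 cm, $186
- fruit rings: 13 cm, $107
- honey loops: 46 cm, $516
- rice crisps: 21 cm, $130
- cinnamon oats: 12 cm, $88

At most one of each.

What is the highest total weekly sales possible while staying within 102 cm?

910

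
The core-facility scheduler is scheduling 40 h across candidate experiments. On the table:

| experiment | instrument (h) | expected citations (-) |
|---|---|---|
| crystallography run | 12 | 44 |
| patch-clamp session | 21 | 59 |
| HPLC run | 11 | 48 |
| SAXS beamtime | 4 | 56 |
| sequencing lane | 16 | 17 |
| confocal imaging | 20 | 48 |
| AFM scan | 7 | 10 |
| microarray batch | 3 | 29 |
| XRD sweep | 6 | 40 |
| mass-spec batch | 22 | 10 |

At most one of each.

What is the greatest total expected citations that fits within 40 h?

Taking crystallography run + HPLC run + SAXS beamtime + microarray batch + XRD sweep: 36 h used, 217 in expected citations.
Next best is crystallography run + HPLC run + SAXS beamtime + AFM scan + XRD sweep at 198 (40 h) — short by 19.

217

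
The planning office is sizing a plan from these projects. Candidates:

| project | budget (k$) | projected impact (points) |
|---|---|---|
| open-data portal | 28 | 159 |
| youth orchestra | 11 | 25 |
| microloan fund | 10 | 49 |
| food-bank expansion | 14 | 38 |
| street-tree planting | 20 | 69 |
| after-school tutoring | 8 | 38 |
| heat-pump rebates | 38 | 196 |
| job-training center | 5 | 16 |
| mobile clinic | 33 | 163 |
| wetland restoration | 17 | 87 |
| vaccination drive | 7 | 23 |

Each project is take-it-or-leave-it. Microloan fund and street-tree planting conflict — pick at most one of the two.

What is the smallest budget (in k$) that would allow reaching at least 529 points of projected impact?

101

Minimise k$ subject to total projected impact ≥ 529.
open-data portal + microloan fund + after-school tutoring + heat-pump rebates + wetland restoration: 529 projected impact at 101 k$.
Any bundle with less than 101 k$ falls short of 529.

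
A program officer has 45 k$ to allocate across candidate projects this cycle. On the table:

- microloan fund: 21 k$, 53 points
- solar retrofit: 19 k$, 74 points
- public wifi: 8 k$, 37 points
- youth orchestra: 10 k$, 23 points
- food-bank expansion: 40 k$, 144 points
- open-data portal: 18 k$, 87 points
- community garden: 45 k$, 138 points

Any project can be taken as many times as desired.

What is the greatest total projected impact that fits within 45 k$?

By projected impact per k$: open-data portal 4.83, public wifi 4.62, solar retrofit 3.89, food-bank expansion 3.60 lead.
Taking public wifi + 2×open-data portal: 44 k$ used, 211 in projected impact.
Every other selection either busts 45 k$ or fails to beat 211.

211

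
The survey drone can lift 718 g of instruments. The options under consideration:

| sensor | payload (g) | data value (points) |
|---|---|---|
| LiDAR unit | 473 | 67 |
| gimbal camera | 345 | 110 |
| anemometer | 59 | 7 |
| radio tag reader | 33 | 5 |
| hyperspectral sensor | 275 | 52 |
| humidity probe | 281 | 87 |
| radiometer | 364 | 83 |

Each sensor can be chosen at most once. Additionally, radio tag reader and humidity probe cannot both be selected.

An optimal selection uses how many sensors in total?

3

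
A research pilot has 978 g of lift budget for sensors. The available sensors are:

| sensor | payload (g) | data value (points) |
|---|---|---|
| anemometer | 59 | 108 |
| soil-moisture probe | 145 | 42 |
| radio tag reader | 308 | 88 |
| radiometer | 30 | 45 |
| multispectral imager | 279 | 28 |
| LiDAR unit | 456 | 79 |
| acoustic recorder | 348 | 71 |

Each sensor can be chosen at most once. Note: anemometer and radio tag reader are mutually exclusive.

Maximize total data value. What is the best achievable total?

Taking anemometer + radiometer + LiDAR unit + acoustic recorder: 893 g used, 303 in data value.

303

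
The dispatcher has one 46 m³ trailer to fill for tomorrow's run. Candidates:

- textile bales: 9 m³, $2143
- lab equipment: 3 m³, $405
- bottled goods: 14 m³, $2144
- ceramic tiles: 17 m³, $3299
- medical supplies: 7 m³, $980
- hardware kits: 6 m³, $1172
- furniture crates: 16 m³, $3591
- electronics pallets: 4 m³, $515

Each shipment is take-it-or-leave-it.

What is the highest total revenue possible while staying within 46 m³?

9548

Greedy by ratio would take textile bales + bottled goods + hardware kits + furniture crates: 45 m³ used, total 9050.
Dropping bottled goods and hardware kits frees 20 m³; slotting in ceramic tiles + electronics pallets (21 m³) lifts the total to 9548 at 46 m³.
The closest alternative, textile bales + lab equipment + ceramic tiles + furniture crates, reaches only 9438.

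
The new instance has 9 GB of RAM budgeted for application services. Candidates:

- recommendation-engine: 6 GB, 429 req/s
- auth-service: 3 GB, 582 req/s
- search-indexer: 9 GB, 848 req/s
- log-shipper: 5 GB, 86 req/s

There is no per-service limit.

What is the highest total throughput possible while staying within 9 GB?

1746

3×auth-service uses 9 of the 9 GB and totals 1746.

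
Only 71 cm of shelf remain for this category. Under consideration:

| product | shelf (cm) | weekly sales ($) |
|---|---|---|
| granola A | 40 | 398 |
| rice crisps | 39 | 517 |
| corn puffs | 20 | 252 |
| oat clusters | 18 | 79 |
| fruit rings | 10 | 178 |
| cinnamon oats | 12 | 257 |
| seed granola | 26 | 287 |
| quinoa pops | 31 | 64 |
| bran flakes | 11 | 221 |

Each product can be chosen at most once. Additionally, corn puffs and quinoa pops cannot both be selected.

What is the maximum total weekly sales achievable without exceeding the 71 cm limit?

Greedy by ratio would take corn puffs + oat clusters + fruit rings + cinnamon oats + bran flakes: 71 cm used, total 987.
Dropping oat clusters and fruit rings and bran flakes frees 39 cm; slotting in rice crisps (39 cm) lifts the total to 1026 at 71 cm.
Next best is corn puffs + cinnamon oats + seed granola + bran flakes at 1017 (69 cm) — short by 9.

1026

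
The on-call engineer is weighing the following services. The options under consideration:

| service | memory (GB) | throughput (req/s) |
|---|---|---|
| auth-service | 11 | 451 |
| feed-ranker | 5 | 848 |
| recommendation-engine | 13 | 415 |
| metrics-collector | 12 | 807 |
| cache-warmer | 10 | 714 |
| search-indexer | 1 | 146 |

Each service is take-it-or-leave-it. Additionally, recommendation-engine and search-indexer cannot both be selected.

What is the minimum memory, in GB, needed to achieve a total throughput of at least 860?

Look for the lowest-memory combination reaching 860.
Taking feed-ranker + search-indexer gives 994 (≥ 860) for 6 GB.
Any bundle with less than 6 GB falls short of 860.

6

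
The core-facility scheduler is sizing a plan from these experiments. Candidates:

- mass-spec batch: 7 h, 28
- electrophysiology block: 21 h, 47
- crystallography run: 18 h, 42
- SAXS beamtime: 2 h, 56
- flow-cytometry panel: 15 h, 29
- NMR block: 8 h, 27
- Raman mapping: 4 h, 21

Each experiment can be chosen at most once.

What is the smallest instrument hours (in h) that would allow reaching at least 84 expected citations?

9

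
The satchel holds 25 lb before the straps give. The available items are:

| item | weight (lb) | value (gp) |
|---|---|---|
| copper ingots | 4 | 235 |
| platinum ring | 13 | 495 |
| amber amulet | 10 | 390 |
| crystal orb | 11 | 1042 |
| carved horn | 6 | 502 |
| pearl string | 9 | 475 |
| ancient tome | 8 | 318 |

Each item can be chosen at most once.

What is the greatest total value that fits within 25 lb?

1862

By value per lb: crystal orb 94.73, carved horn 83.67, copper ingots 58.75 lead.
A density-first pass picks copper ingots + crystal orb + carved horn — 1779 at 21 lb.
Dropping copper ingots frees 4 lb; slotting in ancient tome (8 lb) lifts the total to 1862 at 25 lb.
Runner-up copper ingots + crystal orb + carved horn tops out at 1779.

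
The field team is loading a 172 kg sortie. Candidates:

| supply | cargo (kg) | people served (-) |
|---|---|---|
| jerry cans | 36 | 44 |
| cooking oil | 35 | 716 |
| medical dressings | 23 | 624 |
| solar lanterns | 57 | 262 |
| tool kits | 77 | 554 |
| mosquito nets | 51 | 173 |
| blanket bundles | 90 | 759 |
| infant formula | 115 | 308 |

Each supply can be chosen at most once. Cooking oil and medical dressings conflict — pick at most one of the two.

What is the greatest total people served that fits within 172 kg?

Medical dressings + solar lanterns + blanket bundles uses 170 of the 172 kg and totals 1645.
Runner-up medical dressings + mosquito nets + blanket bundles tops out at 1556.

1645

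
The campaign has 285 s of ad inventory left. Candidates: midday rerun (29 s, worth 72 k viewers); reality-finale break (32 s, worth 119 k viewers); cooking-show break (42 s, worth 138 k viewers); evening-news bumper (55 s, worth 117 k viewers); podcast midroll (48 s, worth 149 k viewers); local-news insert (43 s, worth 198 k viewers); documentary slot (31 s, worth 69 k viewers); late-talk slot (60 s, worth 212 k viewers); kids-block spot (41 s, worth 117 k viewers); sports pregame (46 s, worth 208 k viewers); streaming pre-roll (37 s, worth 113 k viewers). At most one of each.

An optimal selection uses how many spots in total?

Best achievable expected reach is 1024.
One optimal bundle: reality-finale break + cooking-show break + podcast midroll + local-news insert + late-talk slot + sports pregame (271 s).
All optima have 6 spots.

6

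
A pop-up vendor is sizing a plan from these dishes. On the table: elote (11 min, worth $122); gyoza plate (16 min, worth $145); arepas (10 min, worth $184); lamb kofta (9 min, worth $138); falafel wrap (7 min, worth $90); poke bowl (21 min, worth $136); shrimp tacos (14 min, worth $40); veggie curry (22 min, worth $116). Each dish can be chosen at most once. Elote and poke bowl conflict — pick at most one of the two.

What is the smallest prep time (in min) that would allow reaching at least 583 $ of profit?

46

Need the lightest bundle worth ≥ 583.
elote + gyoza plate + arepas + lamb kofta: 589 profit at 46 min.
Any bundle with less than 46 min falls short of 583.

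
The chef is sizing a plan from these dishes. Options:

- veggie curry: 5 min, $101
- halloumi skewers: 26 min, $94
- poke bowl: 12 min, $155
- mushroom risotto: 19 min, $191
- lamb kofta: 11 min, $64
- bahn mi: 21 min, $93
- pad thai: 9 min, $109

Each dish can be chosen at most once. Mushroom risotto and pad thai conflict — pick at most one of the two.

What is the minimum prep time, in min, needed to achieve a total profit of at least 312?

26

Need the lightest bundle worth ≥ 312.
veggie curry + poke bowl + pad thai: 365 profit at 26 min.
No combination under 26 min hits 312.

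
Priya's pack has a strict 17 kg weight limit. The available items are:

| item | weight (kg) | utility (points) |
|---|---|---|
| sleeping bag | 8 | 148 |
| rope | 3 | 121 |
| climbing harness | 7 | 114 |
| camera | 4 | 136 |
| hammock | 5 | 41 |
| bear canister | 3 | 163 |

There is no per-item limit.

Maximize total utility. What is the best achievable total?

Ranking by ratio (utility/kg): bear canister 54.33, rope 40.33, camera 34.00, sleeping bag 18.50.
The ratio ordering already packs tightly: 5×bear canister, 15 kg, 815.
That's the maximum — no swap from here does better than 815.

815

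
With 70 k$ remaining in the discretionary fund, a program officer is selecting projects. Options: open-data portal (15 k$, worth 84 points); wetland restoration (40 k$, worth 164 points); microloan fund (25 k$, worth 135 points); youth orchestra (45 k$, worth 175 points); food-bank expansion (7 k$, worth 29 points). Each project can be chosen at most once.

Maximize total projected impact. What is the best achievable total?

310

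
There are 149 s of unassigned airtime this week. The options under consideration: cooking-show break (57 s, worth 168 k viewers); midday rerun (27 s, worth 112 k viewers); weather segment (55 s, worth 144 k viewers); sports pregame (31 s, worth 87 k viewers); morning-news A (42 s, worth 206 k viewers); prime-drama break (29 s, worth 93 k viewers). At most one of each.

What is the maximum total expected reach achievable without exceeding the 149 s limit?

498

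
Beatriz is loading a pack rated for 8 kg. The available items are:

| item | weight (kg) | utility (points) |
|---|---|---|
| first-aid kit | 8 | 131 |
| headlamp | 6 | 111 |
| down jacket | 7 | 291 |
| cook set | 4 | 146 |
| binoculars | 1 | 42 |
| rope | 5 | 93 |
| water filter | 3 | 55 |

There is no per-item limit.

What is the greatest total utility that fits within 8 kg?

336

The ratio ordering already packs tightly: 8×binoculars, 8 kg, 336.
Nothing else within 8 kg beats 336.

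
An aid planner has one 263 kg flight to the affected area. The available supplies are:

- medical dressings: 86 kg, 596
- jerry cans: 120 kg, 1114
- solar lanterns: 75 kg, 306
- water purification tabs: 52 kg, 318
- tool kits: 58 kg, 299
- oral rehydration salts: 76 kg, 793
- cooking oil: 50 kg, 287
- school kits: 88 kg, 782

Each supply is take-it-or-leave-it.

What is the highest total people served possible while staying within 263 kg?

By people served per kg: oral rehydration salts 10.43, jerry cans 9.28, school kits 8.89, medical dressings 6.93 lead.
The ratio ordering already packs tightly: jerry cans + water purification tabs + oral rehydration salts, 248 kg, 2225.
Every other selection either busts 263 kg or fails to beat 2225.

2225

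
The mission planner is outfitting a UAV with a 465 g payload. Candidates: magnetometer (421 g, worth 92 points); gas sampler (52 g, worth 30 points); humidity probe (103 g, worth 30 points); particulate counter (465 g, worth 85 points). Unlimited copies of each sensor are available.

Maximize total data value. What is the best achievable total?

240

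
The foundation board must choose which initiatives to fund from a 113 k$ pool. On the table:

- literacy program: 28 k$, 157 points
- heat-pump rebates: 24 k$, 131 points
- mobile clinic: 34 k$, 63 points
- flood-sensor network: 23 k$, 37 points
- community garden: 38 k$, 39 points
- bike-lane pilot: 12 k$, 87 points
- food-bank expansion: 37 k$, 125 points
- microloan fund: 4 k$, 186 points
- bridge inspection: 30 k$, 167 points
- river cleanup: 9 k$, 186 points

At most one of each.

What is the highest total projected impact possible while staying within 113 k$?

914

Best packing: literacy program + heat-pump rebates + bike-lane pilot + microloan fund + bridge inspection + river cleanup — 107 k$, 914 total.
The spare 6 k$ is too small for any remaining project, and no exchange beats 914.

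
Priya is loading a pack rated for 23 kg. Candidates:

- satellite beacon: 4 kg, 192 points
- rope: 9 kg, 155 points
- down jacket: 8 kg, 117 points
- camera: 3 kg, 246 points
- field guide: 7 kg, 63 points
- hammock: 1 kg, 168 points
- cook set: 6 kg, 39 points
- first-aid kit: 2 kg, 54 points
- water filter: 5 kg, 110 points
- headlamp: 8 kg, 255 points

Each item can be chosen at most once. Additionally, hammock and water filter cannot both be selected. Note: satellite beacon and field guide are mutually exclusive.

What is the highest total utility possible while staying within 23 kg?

By utility per kg: hammock 168.00, camera 82.00, satellite beacon 48.00 lead.
Satellite beacon + camera + hammock + first-aid kit + headlamp uses 18 of the 23 kg and totals 915.
Every other selection either busts 23 kg or breaks a pairing rule or fails to beat 915.

915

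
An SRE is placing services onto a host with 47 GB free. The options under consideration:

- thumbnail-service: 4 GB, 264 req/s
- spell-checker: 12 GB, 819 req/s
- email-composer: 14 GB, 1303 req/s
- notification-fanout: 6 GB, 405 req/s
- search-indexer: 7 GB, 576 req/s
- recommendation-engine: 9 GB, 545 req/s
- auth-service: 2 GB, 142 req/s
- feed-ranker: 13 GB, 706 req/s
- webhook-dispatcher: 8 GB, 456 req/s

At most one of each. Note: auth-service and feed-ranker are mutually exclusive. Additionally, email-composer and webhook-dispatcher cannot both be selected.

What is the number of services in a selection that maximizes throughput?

Optimal total is 3509.
For example thumbnail-service + spell-checker + email-composer + notification-fanout + search-indexer + auth-service achieves it, using 45 GB.
Every optimal selection uses 6 services.

6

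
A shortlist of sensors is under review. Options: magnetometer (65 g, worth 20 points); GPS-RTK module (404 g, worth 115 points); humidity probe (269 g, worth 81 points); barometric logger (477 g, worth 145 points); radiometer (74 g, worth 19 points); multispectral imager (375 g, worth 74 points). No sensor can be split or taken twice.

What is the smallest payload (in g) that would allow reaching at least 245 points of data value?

811

Minimise g subject to total data value ≥ 245.
Taking magnetometer + humidity probe + barometric logger gives 246 (≥ 245) for 811 g.
Below 811 g the best achievable stays under 245.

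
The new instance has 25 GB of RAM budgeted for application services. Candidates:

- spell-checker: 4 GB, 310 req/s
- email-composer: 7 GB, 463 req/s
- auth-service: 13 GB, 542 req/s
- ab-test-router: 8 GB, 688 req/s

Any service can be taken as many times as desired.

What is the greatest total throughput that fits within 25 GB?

The ratio ordering already packs tightly: 3×ab-test-router, 24 GB, 2064.
That's the maximum — no swap from here does better than 2064.

2064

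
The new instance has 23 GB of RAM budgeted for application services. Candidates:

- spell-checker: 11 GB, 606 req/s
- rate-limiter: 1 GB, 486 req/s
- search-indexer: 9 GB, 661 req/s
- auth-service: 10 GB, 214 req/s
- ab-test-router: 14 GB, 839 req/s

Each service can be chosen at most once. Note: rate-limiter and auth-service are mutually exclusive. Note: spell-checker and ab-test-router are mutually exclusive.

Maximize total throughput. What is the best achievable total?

1753

Spell-checker + rate-limiter + search-indexer uses 21 of the 23 GB and totals 1753.
The spare 2 GB is too small for any remaining service, and no feasible exchange beats 1753.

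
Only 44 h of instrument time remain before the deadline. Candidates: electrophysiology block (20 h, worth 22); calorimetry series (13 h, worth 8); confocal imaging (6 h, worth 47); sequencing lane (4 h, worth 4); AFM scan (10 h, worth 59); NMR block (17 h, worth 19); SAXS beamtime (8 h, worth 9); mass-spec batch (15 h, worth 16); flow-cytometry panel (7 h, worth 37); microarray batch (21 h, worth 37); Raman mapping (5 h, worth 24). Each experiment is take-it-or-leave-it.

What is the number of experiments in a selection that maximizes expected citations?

Optimal total is 183.
For example confocal imaging + AFM scan + mass-spec batch + flow-cytometry panel + Raman mapping achieves it, using 43 h.
All optima have 5 experiments.

5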